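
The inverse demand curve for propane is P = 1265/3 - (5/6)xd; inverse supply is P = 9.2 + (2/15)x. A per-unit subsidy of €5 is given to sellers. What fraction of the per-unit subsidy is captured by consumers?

Consumer share = 25/29

Pre-subsidy: 1265/3 - (5/6)x = 9.2 + (2/15)x gives x* = 12374/29 and P* = 5750/87.
With the subsidy, sellers receive Ps = Pb + 5 for each unit, where Pb is the price buyers pay.
On the curves, Pb = 1265/3 - (5/6)x and Ps = 9.2 + (2/15)x; the wedge Ps − Pb = 5 gives 9.2 + (2/15)x − (1265/3 - (5/6)x) = 5, so x' = 12524/29.
Then Pb = 1265/3 − (5/6)·(12524/29) = 5375/87 and Ps = 9.2 + (2/15)·(12524/29) = 5810/87.
Buyers' price falls by P* − Pb = 5750/87 − 5375/87 = 125/29; sellers' price rises by Ps − P* = 5810/87 − 5750/87 = 20/29.
So consumers capture (125/29)/5 = 25/29 of each unit of subsidy.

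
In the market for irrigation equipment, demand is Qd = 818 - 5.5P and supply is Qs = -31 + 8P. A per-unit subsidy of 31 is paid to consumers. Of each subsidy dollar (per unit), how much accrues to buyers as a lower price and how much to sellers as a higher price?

Pre-subsidy: 818 - 5.5P = -31 + 8P gives P* = 566/9, Q* = 4249/9.
With the rebate, buyers effectively pay Pb = Ps − 31, where Ps is the price sellers receive.
Demand in terms of Ps becomes Qd = 818 − 5.5(Ps − 31) = 988.5 - 5.5Ps. Setting this equal to supply: 988.5 - 5.5Ps = -31 + 8Ps, so Ps = 2039/27.
Buyers pay Pb = 2039/27 − 31 = 1202/27; Q' = -31 + 8·(2039/27) = 15475/27.
Buyers' price falls by P* − Pb = 566/9 − 1202/27 = 496/27; sellers' price rises by Ps − P* = 2039/27 − 566/9 = 341/27.

Buyers gain 496/27 per unit; sellers gain 341/27 per unit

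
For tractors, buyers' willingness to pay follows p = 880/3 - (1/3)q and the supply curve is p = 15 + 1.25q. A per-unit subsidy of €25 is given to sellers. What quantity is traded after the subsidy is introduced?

q' = 3640/19

Pre-subsidy: 880/3 - (1/3)q = 15 + 1.25q gives q* = 3340/19 and p* = 4460/19.
With the subsidy, sellers receive ps = pb + 25 for each unit, where pb is the price buyers pay.
On the curves, pb = 880/3 - (1/3)q and ps = 15 + 1.25q; the wedge ps − pb = 25 gives 15 + 1.25q − (880/3 - (1/3)q) = 25, so q' = 3640/19.
Then pb = 880/3 − (1/3)·(3640/19) = 4360/19 and ps = 15 + 1.25·(3640/19) = 4835/19.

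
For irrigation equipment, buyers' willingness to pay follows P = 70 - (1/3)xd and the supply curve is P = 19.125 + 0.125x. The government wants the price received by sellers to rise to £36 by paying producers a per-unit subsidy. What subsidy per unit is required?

At a seller price of 36, quantity supplied is -153 + 8·36 = 135.
Buyers absorb 135 only when they pay Pb = 70 − (1/3)·135 = 25.
s = Ps − Pb = 36 − 25 = 11.

Required subsidy s = £11 per unit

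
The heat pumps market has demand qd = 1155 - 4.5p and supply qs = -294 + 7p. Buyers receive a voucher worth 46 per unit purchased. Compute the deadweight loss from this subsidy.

Pre-subsidy: 1155 - 4.5p = -294 + 7p gives p* = 126, q* = 588.
With the rebate, buyers effectively pay pb = ps − 46, where ps is the price sellers receive.
Demand in terms of ps becomes qd = 1155 − 4.5(ps − 46) = 1362 - 4.5ps. Setting this equal to supply: 1362 - 4.5ps = -294 + 7ps, so ps = 144.
Buyers pay pb = 144 − 46 = 98; q' = -294 + 7·144 = 714.
The subsidy expands output by 714 − 588 = 126 past the efficient level; on those units the gap between marginal cost and willingness to pay runs from 0 up to 46.
DWL = ½ × 46 × 126 = 2898.

Deadweight loss = 2898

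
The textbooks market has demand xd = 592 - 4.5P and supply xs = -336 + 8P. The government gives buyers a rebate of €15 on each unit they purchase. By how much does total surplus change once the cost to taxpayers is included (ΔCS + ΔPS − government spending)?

Net change in total surplus = -€324

Pre-subsidy: 592 - 4.5P = -336 + 8P gives P* = 74.24, x* = 257.92.
With the rebate, buyers effectively pay Pb = Ps − 15, where Ps is the price sellers receive.
Demand in terms of Ps becomes xd = 592 − 4.5(Ps − 15) = 659.5 - 4.5Ps. Setting this equal to supply: 659.5 - 4.5Ps = -336 + 8Ps, so Ps = 79.64.
Buyers pay Pb = 79.64 − 15 = 64.64; x' = -336 + 8·79.64 = 301.12.
ΔCS = ½(257.92 + 301.12)(74.24 − 64.64) = 2683.392; ΔPS = ½(257.92 + 301.12)(79.64 − 74.24) = 1509.408.
Government spending = 15 × 301.12 = 4516.8.
Net change = 2683.392 + 1509.408 − 4516.8 = -324. The loss equals the DWL triangle ½·15·43.2.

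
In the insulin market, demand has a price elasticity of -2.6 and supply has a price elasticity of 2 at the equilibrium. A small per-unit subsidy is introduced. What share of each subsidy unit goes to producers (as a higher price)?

Producer share = 13/23

For a small subsidy around the equilibrium, the benefit split depends on the relative slopes, which at a point are proportional to the elasticities.
Buyer share = εs/(εs + |εd|) = 2/(2 + 2.6) = 10/23; seller share = |εd|/(εs + |εd|) = 13/23.
So producers capture 13/23 of the subsidy.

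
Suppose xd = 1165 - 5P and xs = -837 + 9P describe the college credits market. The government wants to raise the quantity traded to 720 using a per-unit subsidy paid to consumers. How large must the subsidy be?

At x = 720, invert demand for the buyer price: Pb = (1165 − 720)/5 = 89; invert supply for the seller price: Ps = (720 − (-837))/9 = 173.
The subsidy must fill the gap: s = Ps − Pb = 173 − 89 = 84.

Required subsidy s = 84 per unit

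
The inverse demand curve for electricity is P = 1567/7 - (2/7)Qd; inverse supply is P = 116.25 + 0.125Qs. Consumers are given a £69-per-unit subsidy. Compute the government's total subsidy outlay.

Pre-subsidy: 1567/7 - (2/7)Q = 116.25 + 0.125Q gives Q* = 262 and P* = 149.
With the rebate, buyers effectively pay Pb = Ps − 69, where Ps is the price sellers receive.
On the curves, Pb = 1567/7 - (2/7)Q and Ps = 116.25 + 0.125Q; the wedge Ps − Pb = 69 gives 116.25 + 0.125Q − (1567/7 - (2/7)Q) = 69, so Q' = 430.
Then Pb = 1567/7 − (2/7)·430 = 101 and Ps = 116.25 + 0.125·430 = 170.
Government outlay = subsidy × quantity = 69 × 430 = 29670.

Government cost = £29670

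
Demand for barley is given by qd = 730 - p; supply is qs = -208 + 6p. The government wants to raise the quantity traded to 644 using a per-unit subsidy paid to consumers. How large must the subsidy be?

Required subsidy s = 56 per unit

At q = 644, invert demand for the buyer price: pb = (730 − 644)/1 = 86; invert supply for the seller price: ps = (644 − (-208))/6 = 142.
The subsidy must fill the gap: s = ps − pb = 142 − 86 = 56.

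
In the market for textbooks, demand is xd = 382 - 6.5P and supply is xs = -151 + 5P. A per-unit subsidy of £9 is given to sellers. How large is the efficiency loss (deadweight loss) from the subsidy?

Deadweight loss = 5265/46

Pre-subsidy: 382 - 6.5P = -151 + 5P gives P* = 1066/23, x* = 1857/23.
With the subsidy, sellers receive Ps = Pb + 9 for each unit, where Pb is the price buyers pay.
Supply in terms of Pb becomes xs = -151 + 5(Pb + 9) = -106 + 5Pb. Setting this equal to demand: 382 - 6.5Pb = -106 + 5Pb, so Pb = 976/23.
Sellers receive Ps = 976/23 + 9 = 1183/23; x' = 382 − 6.5·(976/23) = 2442/23.
The subsidy expands output by 2442/23 − 1857/23 = 585/23 past the efficient level; on those units the gap between marginal cost and willingness to pay runs from 0 up to 9.
DWL = ½ × 9 × 585/23 = 5265/46.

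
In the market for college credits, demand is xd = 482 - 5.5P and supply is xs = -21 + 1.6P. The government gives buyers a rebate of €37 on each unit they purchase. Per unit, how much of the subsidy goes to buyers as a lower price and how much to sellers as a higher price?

Buyers gain 592/71 per unit; sellers gain 2035/71 per unit

Pre-subsidy: 482 - 5.5P = -21 + 1.6P gives P* = 5030/71, x* = 6557/71.
With the rebate, buyers effectively pay Pb = Ps − 37, where Ps is the price sellers receive.
Demand in terms of Ps becomes xd = 482 − 5.5(Ps − 37) = 685.5 - 5.5Ps. Setting this equal to supply: 685.5 - 5.5Ps = -21 + 1.6Ps, so Ps = 7065/71.
Buyers pay Pb = 7065/71 − 37 = 4438/71; x' = -21 + 1.6·(7065/71) = 9813/71.
Buyers' price falls by P* − Pb = 5030/71 − 4438/71 = 592/71; sellers' price rises by Ps − P* = 7065/71 − 5030/71 = 2035/71.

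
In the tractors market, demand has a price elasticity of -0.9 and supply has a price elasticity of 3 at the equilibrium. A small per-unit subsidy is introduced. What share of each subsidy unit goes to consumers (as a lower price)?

Consumer share = 10/13

For a small subsidy around the equilibrium, the benefit split depends on the relative slopes, which at a point are proportional to the elasticities.
Buyer share = εs/(εs + |εd|) = 3/(3 + 0.9) = 10/13; seller share = |εd|/(εs + |εd|) = 3/13.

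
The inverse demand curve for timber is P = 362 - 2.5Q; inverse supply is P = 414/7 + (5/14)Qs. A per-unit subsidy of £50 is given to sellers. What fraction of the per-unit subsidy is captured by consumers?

Pre-subsidy: 362 - 2.5Q = 414/7 + (5/14)Q gives Q* = 106 and P* = 97.
With the subsidy, sellers receive Ps = Pb + 50 for each unit, where Pb is the price buyers pay.
On the curves, Pb = 362 - 2.5Q and Ps = 414/7 + (5/14)Q; the wedge Ps − Pb = 50 gives 414/7 + (5/14)Q − (362 - 2.5Q) = 50, so Q' = 123.5.
Then Pb = 362 − 2.5·123.5 = 53.25 and Ps = 414/7 + (5/14)·123.5 = 103.25.
Buyers' price falls by P* − Pb = 97 − 53.25 = 43.75; sellers' price rises by Ps − P* = 103.25 − 97 = 6.25.
So consumers capture 43.75/50 = 0.875 of each unit of subsidy.

Consumer share = 0.875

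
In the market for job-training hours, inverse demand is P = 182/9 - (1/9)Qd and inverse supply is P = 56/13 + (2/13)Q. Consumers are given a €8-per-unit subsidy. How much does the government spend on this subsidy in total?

Government cost = 22384/31

Pre-subsidy: 182/9 - (1/9)Q = 56/13 + (2/13)Q gives Q* = 1862/31 and P* = 420/31.
With the rebate, buyers effectively pay Pb = Ps − 8, where Ps is the price sellers receive.
On the curves, Pb = 182/9 - (1/9)Q and Ps = 56/13 + (2/13)Q; the wedge Ps − Pb = 8 gives 56/13 + (2/13)Q − (182/9 - (1/9)Q) = 8, so Q' = 2798/31.
Then Pb = 182/9 − (1/9)·(2798/31) = 316/31 and Ps = 56/13 + (2/13)·(2798/31) = 564/31.
Government outlay = subsidy × quantity = 8 × 2798/31 = 22384/31.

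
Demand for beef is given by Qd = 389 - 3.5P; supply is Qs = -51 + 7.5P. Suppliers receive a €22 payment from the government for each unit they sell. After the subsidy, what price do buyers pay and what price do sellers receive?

Pre-subsidy: 389 - 3.5P = -51 + 7.5P gives P* = 40, Q* = 249.
With the subsidy, sellers receive Ps = Pb + 22 for each unit, where Pb is the price buyers pay.
Supply in terms of Pb becomes Qs = -51 + 7.5(Pb + 22) = 114 + 7.5Pb. Setting this equal to demand: 389 - 3.5Pb = 114 + 7.5Pb, so Pb = 25.
Sellers receive Ps = 25 + 22 = 47; Q' = 389 − 3.5·25 = 301.5.

Buyers pay €25; sellers receive €47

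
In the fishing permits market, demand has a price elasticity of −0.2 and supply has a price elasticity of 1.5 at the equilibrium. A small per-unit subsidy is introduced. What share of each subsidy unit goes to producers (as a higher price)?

For a small subsidy around the equilibrium, the benefit split depends on the relative slopes, which at a point are proportional to the elasticities.
Buyer share = εs/(εs + |εd|) = 1.5/(1.5 + 0.2) = 15/17; seller share = |εd|/(εs + |εd|) = 2/17.
So producers capture 2/17 of the subsidy.

Producer share = 2/17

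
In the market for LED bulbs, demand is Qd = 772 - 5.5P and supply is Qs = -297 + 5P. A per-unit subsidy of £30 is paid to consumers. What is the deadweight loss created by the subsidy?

Deadweight loss = 8250/7

Pre-subsidy: 772 - 5.5P = -297 + 5P gives P* = 2138/21, Q* = 4453/21.
With the rebate, buyers effectively pay Pb = Ps − 30, where Ps is the price sellers receive.
Demand in terms of Ps becomes Qd = 772 − 5.5(Ps − 30) = 937 - 5.5Ps. Setting this equal to supply: 937 - 5.5Ps = -297 + 5Ps, so Ps = 2468/21.
Buyers pay Pb = 2468/21 − 30 = 1838/21; Q' = -297 + 5·(2468/21) = 6103/21.
The subsidy expands output by 6103/21 − 4453/21 = 550/7 past the efficient level; on those units the gap between marginal cost and willingness to pay runs from 0 up to 30.
DWL = ½ × 30 × 550/7 = 8250/7.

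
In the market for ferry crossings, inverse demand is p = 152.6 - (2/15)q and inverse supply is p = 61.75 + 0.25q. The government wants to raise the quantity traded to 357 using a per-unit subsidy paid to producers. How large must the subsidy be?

Required subsidy s = 46 per unit

At q = 357, from the demand curve buyers pay pb = 152.6 − (2/15)·357 = 105; from the supply curve sellers need ps = 61.75 + 0.25·357 = 151.
The subsidy must fill the gap: s = ps − pb = 151 − 105 = 46.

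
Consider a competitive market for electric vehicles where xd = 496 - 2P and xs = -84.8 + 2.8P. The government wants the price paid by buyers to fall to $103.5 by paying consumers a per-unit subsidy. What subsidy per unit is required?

At a buyer price of 103.5, quantity demanded is 496 − 2·103.5 = 289.
Sellers supply 289 only when they receive Ps with -84.8 + 2.8·Ps = 289, i.e. Ps = 133.5.
s = Ps − Pb = 133.5 − 103.5 = 30.

Required subsidy s = $30 per unit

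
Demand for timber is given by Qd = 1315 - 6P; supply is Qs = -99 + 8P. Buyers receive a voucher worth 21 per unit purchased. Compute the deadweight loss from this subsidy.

Deadweight loss = 756

Pre-subsidy: 1315 - 6P = -99 + 8P gives P* = 101, Q* = 709.
With the rebate, buyers effectively pay Pb = Ps − 21, where Ps is the price sellers receive.
Demand in terms of Ps becomes Qd = 1315 − 6(Ps − 21) = 1441 - 6Ps. Setting this equal to supply: 1441 - 6Ps = -99 + 8Ps, so Ps = 110.
Buyers pay Pb = 110 − 21 = 89; Q' = -99 + 8·110 = 781.
The subsidy expands output by 781 − 709 = 72 past the efficient level; on those units the gap between marginal cost and willingness to pay runs from 0 up to 21.
DWL = ½ × 21 × 72 = 756.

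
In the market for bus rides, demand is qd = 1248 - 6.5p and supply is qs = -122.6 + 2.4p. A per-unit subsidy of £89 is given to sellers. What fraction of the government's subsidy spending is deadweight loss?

DWL / government spending = 6/31

Pre-subsidy: 1248 - 6.5p = -122.6 + 2.4p gives p* = 154, q* = 247.
With the subsidy, sellers receive ps = pb + 89 for each unit, where pb is the price buyers pay.
Supply in terms of pb becomes qs = -122.6 + 2.4(pb + 89) = 91 + 2.4pb. Setting this equal to demand: 1248 - 6.5pb = 91 + 2.4pb, so pb = 130.
Sellers receive ps = 130 + 89 = 219; q' = 1248 − 6.5·130 = 403.
ΔCS = ½(247 + 403)(154 − 130) = 7800; ΔPS = ½(247 + 403)(219 − 154) = 21125.
Government spending = 89 × 403 = 35867.
DWL = ½ × 89 × (403 − 247) = 6942; fraction = 6942 / 35867 = 6/31.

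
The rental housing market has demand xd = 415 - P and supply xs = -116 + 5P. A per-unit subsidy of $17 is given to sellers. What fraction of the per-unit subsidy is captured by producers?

Pre-subsidy: 415 - P = -116 + 5P gives P* = 88.5, x* = 326.5.
With the subsidy, sellers receive Ps = Pb + 17 for each unit, where Pb is the price buyers pay.
Supply in terms of Pb becomes xs = -116 + 5(Pb + 17) = -31 + 5Pb. Setting this equal to demand: 415 - Pb = -31 + 5Pb, so Pb = 223/3.
Sellers receive Ps = 223/3 + 17 = 274/3; x' = 415 − 1·(223/3) = 1022/3.
Buyers' price falls by P* − Pb = 88.5 − 223/3 = 85/6; sellers' price rises by Ps − P* = 274/3 − 88.5 = 17/6.
So producers capture (17/6)/17 = 1/6 of each unit of subsidy.

Producer share = 1/6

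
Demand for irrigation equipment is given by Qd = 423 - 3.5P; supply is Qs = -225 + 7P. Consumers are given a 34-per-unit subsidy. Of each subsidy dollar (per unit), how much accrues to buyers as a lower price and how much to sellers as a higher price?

Buyers gain 68/3 per unit; sellers gain 34/3 per unit

Pre-subsidy: 423 - 3.5P = -225 + 7P gives P* = 432/7, Q* = 207.
With the rebate, buyers effectively pay Pb = Ps − 34, where Ps is the price sellers receive.
Demand in terms of Ps becomes Qd = 423 − 3.5(Ps − 34) = 542 - 3.5Ps. Setting this equal to supply: 542 - 3.5Ps = -225 + 7Ps, so Ps = 1534/21.
Buyers pay Pb = 1534/21 − 34 = 820/21; Q' = -225 + 7·(1534/21) = 859/3.
Buyers' price falls by P* − Pb = 432/7 − 820/21 = 68/3; sellers' price rises by Ps − P* = 1534/21 − 432/7 = 34/3.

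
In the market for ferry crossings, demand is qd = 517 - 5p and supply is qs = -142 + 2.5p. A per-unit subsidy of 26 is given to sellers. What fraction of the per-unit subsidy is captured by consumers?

Consumer share = 1/3

Pre-subsidy: 517 - 5p = -142 + 2.5p gives p* = 1318/15, q* = 233/3.
With the subsidy, sellers receive ps = pb + 26 for each unit, where pb is the price buyers pay.
Supply in terms of pb becomes qs = -142 + 2.5(pb + 26) = -77 + 2.5pb. Setting this equal to demand: 517 - 5pb = -77 + 2.5pb, so pb = 79.2.
Sellers receive ps = 79.2 + 26 = 105.2; q' = 517 − 5·79.2 = 121.
Buyers' price falls by p* − pb = 1318/15 − 79.2 = 26/3; sellers' price rises by ps − p* = 105.2 − 1318/15 = 52/3.
So consumers capture (26/3)/26 = 1/3 of each unit of subsidy.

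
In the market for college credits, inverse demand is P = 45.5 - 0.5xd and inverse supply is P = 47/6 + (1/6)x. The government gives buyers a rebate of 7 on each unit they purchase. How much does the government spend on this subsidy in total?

Government cost = 469

Pre-subsidy: 45.5 - 0.5x = 47/6 + (1/6)x gives x* = 56.5 and P* = 17.25.
With the rebate, buyers effectively pay Pb = Ps − 7, where Ps is the price sellers receive.
On the curves, Pb = 45.5 - 0.5x and Ps = 47/6 + (1/6)x; the wedge Ps − Pb = 7 gives 47/6 + (1/6)x − (45.5 - 0.5x) = 7, so x' = 67.
Then Pb = 45.5 − 0.5·67 = 12 and Ps = 47/6 + (1/6)·67 = 19.
Government outlay = subsidy × quantity = 7 × 67 = 469.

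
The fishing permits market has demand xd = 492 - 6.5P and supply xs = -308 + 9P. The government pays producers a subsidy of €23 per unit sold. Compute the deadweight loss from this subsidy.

Pre-subsidy: 492 - 6.5P = -308 + 9P gives P* = 1600/31, x* = 4852/31.
With the subsidy, sellers receive Ps = Pb + 23 for each unit, where Pb is the price buyers pay.
Supply in terms of Pb becomes xs = -308 + 9(Pb + 23) = -101 + 9Pb. Setting this equal to demand: 492 - 6.5Pb = -101 + 9Pb, so Pb = 1186/31.
Sellers receive Ps = 1186/31 + 23 = 1899/31; x' = 492 − 6.5·(1186/31) = 7543/31.
The subsidy expands output by 7543/31 − 4852/31 = 2691/31 past the efficient level; on those units the gap between marginal cost and willingness to pay runs from 0 up to 23.
DWL = ½ × 23 × 2691/31 = 61893/62.

Deadweight loss = 61893/62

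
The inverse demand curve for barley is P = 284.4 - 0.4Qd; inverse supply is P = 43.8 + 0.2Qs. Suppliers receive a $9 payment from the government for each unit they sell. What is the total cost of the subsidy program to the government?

Government cost = $3744

Pre-subsidy: 284.4 - 0.4Q = 43.8 + 0.2Q gives Q* = 401 and P* = 124.
With the subsidy, sellers receive Ps = Pb + 9 for each unit, where Pb is the price buyers pay.
On the curves, Pb = 284.4 - 0.4Q and Ps = 43.8 + 0.2Q; the wedge Ps − Pb = 9 gives 43.8 + 0.2Q − (284.4 - 0.4Q) = 9, so Q' = 416.
Then Pb = 284.4 − 0.4·416 = 118 and Ps = 43.8 + 0.2·416 = 127.
Government outlay = subsidy × quantity = 9 × 416 = 3744.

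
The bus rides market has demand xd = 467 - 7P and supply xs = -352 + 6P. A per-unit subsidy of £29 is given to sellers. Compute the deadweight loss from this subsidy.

Pre-subsidy: 467 - 7P = -352 + 6P gives P* = 63, x* = 26.
With the subsidy, sellers receive Ps = Pb + 29 for each unit, where Pb is the price buyers pay.
Supply in terms of Pb becomes xs = -352 + 6(Pb + 29) = -178 + 6Pb. Setting this equal to demand: 467 - 7Pb = -178 + 6Pb, so Pb = 645/13.
Sellers receive Ps = 645/13 + 29 = 1022/13; x' = 467 − 7·(645/13) = 1556/13.
The subsidy expands output by 1556/13 − 26 = 1218/13 past the efficient level; on those units the gap between marginal cost and willingness to pay runs from 0 up to 29.
DWL = ½ × 29 × 1218/13 = 17661/13.

Deadweight loss = 17661/13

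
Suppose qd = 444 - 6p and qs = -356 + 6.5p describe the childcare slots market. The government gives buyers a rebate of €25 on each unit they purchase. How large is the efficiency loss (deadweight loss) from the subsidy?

Pre-subsidy: 444 - 6p = -356 + 6.5p gives p* = 64, q* = 60.
With the rebate, buyers effectively pay pb = ps − 25, where ps is the price sellers receive.
Demand in terms of ps becomes qd = 444 − 6(ps − 25) = 594 - 6ps. Setting this equal to supply: 594 - 6ps = -356 + 6.5ps, so ps = 76.
Buyers pay pb = 76 − 25 = 51; q' = -356 + 6.5·76 = 138.
The subsidy expands output by 138 − 60 = 78 past the efficient level; on those units the gap between marginal cost and willingness to pay runs from 0 up to 25.
DWL = ½ × 25 × 78 = 975.

Deadweight loss = €975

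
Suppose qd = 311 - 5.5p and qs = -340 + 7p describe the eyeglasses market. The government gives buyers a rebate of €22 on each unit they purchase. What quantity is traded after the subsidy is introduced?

Pre-subsidy: 311 - 5.5p = -340 + 7p gives p* = 52.08, q* = 24.56.
With the rebate, buyers effectively pay pb = ps − 22, where ps is the price sellers receive.
Demand in terms of ps becomes qd = 311 − 5.5(ps − 22) = 432 - 5.5ps. Setting this equal to supply: 432 - 5.5ps = -340 + 7ps, so ps = 61.76.
Buyers pay pb = 61.76 − 22 = 39.76; q' = -340 + 7·61.76 = 92.32.

q' = 92.32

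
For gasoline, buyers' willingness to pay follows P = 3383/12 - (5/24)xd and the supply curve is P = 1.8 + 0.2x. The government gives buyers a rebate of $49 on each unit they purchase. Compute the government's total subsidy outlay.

Pre-subsidy: 3383/12 - (5/24)x = 1.8 + 0.2x gives x* = 686 and P* = 139.
With the rebate, buyers effectively pay Pb = Ps − 49, where Ps is the price sellers receive.
On the curves, Pb = 3383/12 - (5/24)x and Ps = 1.8 + 0.2x; the wedge Ps − Pb = 49 gives 1.8 + 0.2x − (3383/12 - (5/24)x) = 49, so x' = 806.
Then Pb = 3383/12 − (5/24)·806 = 114 and Ps = 1.8 + 0.2·806 = 163.
Government outlay = subsidy × quantity = 49 × 806 = 39494.

Government cost = $39494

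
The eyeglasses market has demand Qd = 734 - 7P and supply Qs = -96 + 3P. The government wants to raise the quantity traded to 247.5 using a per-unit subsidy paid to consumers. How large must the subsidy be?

At Q = 247.5, invert demand for the buyer price: Pb = (734 − 247.5)/7 = 69.5; invert supply for the seller price: Ps = (247.5 − (-96))/3 = 114.5.
The subsidy must fill the gap: s = Ps − Pb = 114.5 − 69.5 = 45.

Required subsidy s = 45 per unit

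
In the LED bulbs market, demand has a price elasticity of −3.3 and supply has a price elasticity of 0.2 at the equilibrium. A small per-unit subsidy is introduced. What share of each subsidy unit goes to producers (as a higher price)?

Producer share = 33/35

For a small subsidy around the equilibrium, the benefit split depends on the relative slopes, which at a point are proportional to the elasticities.
Buyer share = εs/(εs + |εd|) = 0.2/(0.2 + 3.3) = 2/35; seller share = |εd|/(εs + |εd|) = 33/35.
So producers capture 33/35 of the subsidy.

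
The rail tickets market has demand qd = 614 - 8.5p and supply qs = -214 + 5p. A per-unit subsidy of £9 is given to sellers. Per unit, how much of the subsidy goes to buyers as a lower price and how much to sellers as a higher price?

Pre-subsidy: 614 - 8.5p = -214 + 5p gives p* = 184/3, q* = 278/3.
With the subsidy, sellers receive ps = pb + 9 for each unit, where pb is the price buyers pay.
Supply in terms of pb becomes qs = -214 + 5(pb + 9) = -169 + 5pb. Setting this equal to demand: 614 - 8.5pb = -169 + 5pb, so pb = 58.
Sellers receive ps = 58 + 9 = 67; q' = 614 − 8.5·58 = 121.
Buyers' price falls by p* − pb = 184/3 − 58 = 10/3; sellers' price rises by ps − p* = 67 − 184/3 = 17/3.

Buyers gain 10/3 per unit; sellers gain 17/3 per unit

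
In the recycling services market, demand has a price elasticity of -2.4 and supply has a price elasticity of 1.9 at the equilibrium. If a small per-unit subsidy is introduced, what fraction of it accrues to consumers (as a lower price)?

For a small subsidy around the equilibrium, the benefit split depends on the relative slopes, which at a point are proportional to the elasticities.
Buyer share = εs/(εs + |εd|) = 1.9/(1.9 + 2.4) = 19/43; seller share = |εd|/(εs + |εd|) = 24/43.

Consumer share = 19/43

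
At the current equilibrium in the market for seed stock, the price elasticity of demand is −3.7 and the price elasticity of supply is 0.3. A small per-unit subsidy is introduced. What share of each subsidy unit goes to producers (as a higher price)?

For a small subsidy around the equilibrium, the benefit split depends on the relative slopes, which at a point are proportional to the elasticities.
Buyer share = εs/(εs + |εd|) = 0.3/(0.3 + 3.7) = 0.075; seller share = |εd|/(εs + |εd|) = 0.925.
So producers capture 0.925 of the subsidy.

Producer share = 0.925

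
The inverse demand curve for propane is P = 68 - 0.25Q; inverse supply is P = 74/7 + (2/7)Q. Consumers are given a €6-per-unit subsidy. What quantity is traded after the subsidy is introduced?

Pre-subsidy: 68 - 0.25Q = 74/7 + (2/7)Q gives Q* = 107.2 and P* = 41.2.
With the rebate, buyers effectively pay Pb = Ps − 6, where Ps is the price sellers receive.
On the curves, Pb = 68 - 0.25Q and Ps = 74/7 + (2/7)Q; the wedge Ps − Pb = 6 gives 74/7 + (2/7)Q − (68 - 0.25Q) = 6, so Q' = 118.4.
Then Pb = 68 − 0.25·118.4 = 38.4 and Ps = 74/7 + (2/7)·118.4 = 44.4.

Q' = 118.4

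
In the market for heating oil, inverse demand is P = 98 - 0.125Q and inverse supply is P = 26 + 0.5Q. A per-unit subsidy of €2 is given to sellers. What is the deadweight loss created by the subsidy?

Deadweight loss = €3.2

Pre-subsidy: 98 - 0.125Q = 26 + 0.5Q gives Q* = 115.2 and P* = 83.6.
With the subsidy, sellers receive Ps = Pb + 2 for each unit, where Pb is the price buyers pay.
On the curves, Pb = 98 - 0.125Q and Ps = 26 + 0.5Q; the wedge Ps − Pb = 2 gives 26 + 0.5Q − (98 - 0.125Q) = 2, so Q' = 118.4.
Then Pb = 98 − 0.125·118.4 = 83.2 and Ps = 26 + 0.5·118.4 = 85.2.
The subsidy expands output by 118.4 − 115.2 = 3.2 past the efficient level; on those units the gap between marginal cost and willingness to pay runs from 0 up to 2.
DWL = ½ × 2 × 3.2 = 3.2.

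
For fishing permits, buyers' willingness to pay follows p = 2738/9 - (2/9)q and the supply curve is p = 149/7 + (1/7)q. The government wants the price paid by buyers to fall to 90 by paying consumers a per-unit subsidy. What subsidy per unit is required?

Required subsidy s = 69 per unit

At a buyer price of 90, quantity demanded is 1369 − 4.5·90 = 964.
Sellers supply 964 only when they receive ps = 149/7 + (1/7)·964 = 159.
s = ps − pb = 159 − 90 = 69.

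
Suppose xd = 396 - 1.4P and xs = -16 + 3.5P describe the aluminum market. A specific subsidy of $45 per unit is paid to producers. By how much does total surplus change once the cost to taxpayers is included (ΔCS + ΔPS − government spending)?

Pre-subsidy: 396 - 1.4P = -16 + 3.5P gives P* = 4120/49, x* = 1948/7.
With the subsidy, sellers receive Ps = Pb + 45 for each unit, where Pb is the price buyers pay.
Supply in terms of Pb becomes xs = -16 + 3.5(Pb + 45) = 141.5 + 3.5Pb. Setting this equal to demand: 396 - 1.4Pb = 141.5 + 3.5Pb, so Pb = 2545/49.
Sellers receive Ps = 2545/49 + 45 = 4750/49; x' = 396 − 1.4·(2545/49) = 2263/7.
ΔCS = ½(1948/7 + 2263/7)(4120/49 − 2545/49) = 947475/98; ΔPS = ½(1948/7 + 2263/7)(4750/49 − 4120/49) = 189495/49.
Government spending = 45 × 2263/7 = 101835/7.
Net change = 947475/98 + 189495/49 − 101835/7 = -1012.5. The loss equals the DWL triangle ½·45·45.

Net change in total surplus = -$1012.5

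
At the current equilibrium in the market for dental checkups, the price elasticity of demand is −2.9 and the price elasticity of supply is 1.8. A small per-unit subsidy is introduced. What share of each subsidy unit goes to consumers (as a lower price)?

For a small subsidy around the equilibrium, the benefit split depends on the relative slopes, which at a point are proportional to the elasticities.
Buyer share = εs/(εs + |εd|) = 1.8/(1.8 + 2.9) = 18/47; seller share = |εd|/(εs + |εd|) = 29/47.

Consumer share = 18/47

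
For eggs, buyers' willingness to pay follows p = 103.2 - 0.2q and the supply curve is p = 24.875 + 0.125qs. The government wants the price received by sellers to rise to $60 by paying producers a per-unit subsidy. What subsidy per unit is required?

At a seller price of 60, quantity supplied is -199 + 8·60 = 281.
Buyers absorb 281 only when they pay pb = 103.2 − 0.2·281 = 47.
s = ps − pb = 60 − 47 = 13.

Required subsidy s = $13 per unit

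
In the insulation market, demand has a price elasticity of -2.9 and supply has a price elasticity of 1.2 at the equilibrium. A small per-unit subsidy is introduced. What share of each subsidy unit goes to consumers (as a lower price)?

For a small subsidy around the equilibrium, the benefit split depends on the relative slopes, which at a point are proportional to the elasticities.
Buyer share = εs/(εs + |εd|) = 1.2/(1.2 + 2.9) = 12/41; seller share = |εd|/(εs + |εd|) = 29/41.

Consumer share = 12/41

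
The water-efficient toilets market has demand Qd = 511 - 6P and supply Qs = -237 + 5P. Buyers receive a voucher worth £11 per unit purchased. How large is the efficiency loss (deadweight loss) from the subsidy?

Deadweight loss = £165

Pre-subsidy: 511 - 6P = -237 + 5P gives P* = 68, Q* = 103.
With the rebate, buyers effectively pay Pb = Ps − 11, where Ps is the price sellers receive.
Demand in terms of Ps becomes Qd = 511 − 6(Ps − 11) = 577 - 6Ps. Setting this equal to supply: 577 - 6Ps = -237 + 5Ps, so Ps = 74.
Buyers pay Pb = 74 − 11 = 63; Q' = -237 + 5·74 = 133.
The subsidy expands output by 133 − 103 = 30 past the efficient level; on those units the gap between marginal cost and willingness to pay runs from 0 up to 11.
DWL = ½ × 11 × 30 = 165.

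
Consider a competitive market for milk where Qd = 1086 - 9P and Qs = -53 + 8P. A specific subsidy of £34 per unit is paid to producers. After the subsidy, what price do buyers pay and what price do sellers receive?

Buyers pay £51; sellers receive £85

Pre-subsidy: 1086 - 9P = -53 + 8P gives P* = 67, Q* = 483.
With the subsidy, sellers receive Ps = Pb + 34 for each unit, where Pb is the price buyers pay.
Supply in terms of Pb becomes Qs = -53 + 8(Pb + 34) = 219 + 8Pb. Setting this equal to demand: 1086 - 9Pb = 219 + 8Pb, so Pb = 51.
Sellers receive Ps = 51 + 34 = 85; Q' = 1086 − 9·51 = 627.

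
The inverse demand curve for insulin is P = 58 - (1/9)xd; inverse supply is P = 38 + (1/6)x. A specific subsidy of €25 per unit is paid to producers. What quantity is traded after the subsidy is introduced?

Pre-subsidy: 58 - (1/9)x = 38 + (1/6)x gives x* = 72 and P* = 50.
With the subsidy, sellers receive Ps = Pb + 25 for each unit, where Pb is the price buyers pay.
On the curves, Pb = 58 - (1/9)x and Ps = 38 + (1/6)x; the wedge Ps − Pb = 25 gives 38 + (1/6)x − (58 - (1/9)x) = 25, so x' = 162.
Then Pb = 58 − (1/9)·162 = 40 and Ps = 38 + (1/6)·162 = 65.

x' = 162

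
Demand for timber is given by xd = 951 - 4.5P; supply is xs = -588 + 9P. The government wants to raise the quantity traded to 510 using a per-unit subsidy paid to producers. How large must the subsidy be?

Required subsidy s = 24 per unit

At x = 510, invert demand for the buyer price: Pb = (951 − 510)/4.5 = 98; invert supply for the seller price: Ps = (510 − (-588))/9 = 122.
The subsidy must fill the gap: s = Ps − Pb = 122 − 98 = 24.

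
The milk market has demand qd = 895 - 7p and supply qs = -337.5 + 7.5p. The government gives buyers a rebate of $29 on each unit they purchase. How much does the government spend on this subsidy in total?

Government cost = $11745

Pre-subsidy: 895 - 7p = -337.5 + 7.5p gives p* = 85, q* = 300.
With the rebate, buyers effectively pay pb = ps − 29, where ps is the price sellers receive.
Demand in terms of ps becomes qd = 895 − 7(ps − 29) = 1098 - 7ps. Setting this equal to supply: 1098 - 7ps = -337.5 + 7.5ps, so ps = 99.
Buyers pay pb = 99 − 29 = 70; q' = -337.5 + 7.5·99 = 405.
Government outlay = subsidy × quantity = 29 × 405 = 11745.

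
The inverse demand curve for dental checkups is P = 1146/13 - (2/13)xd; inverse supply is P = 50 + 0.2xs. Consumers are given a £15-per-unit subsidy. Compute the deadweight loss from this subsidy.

Deadweight loss = 14625/46

Pre-subsidy: 1146/13 - (2/13)x = 50 + 0.2x gives x* = 2480/23 and P* = 1646/23.
With the rebate, buyers effectively pay Pb = Ps − 15, where Ps is the price sellers receive.
On the curves, Pb = 1146/13 - (2/13)x and Ps = 50 + 0.2x; the wedge Ps − Pb = 15 gives 50 + 0.2x − (1146/13 - (2/13)x) = 15, so x' = 3455/23.
Then Pb = 1146/13 − (2/13)·(3455/23) = 1496/23 and Ps = 50 + 0.2·(3455/23) = 1841/23.
The subsidy expands output by 3455/23 − 2480/23 = 975/23 past the efficient level; on those units the gap between marginal cost and willingness to pay runs from 0 up to 15.
DWL = ½ × 15 × 975/23 = 14625/46.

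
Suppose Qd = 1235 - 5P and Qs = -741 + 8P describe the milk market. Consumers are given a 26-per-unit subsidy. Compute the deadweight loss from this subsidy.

Deadweight loss = 1040

Pre-subsidy: 1235 - 5P = -741 + 8P gives P* = 152, Q* = 475.
With the rebate, buyers effectively pay Pb = Ps − 26, where Ps is the price sellers receive.
Demand in terms of Ps becomes Qd = 1235 − 5(Ps − 26) = 1365 - 5Ps. Setting this equal to supply: 1365 - 5Ps = -741 + 8Ps, so Ps = 162.
Buyers pay Pb = 162 − 26 = 136; Q' = -741 + 8·162 = 555.
The subsidy expands output by 555 − 475 = 80 past the efficient level; on those units the gap between marginal cost and willingness to pay runs from 0 up to 26.
DWL = ½ × 26 × 80 = 1040.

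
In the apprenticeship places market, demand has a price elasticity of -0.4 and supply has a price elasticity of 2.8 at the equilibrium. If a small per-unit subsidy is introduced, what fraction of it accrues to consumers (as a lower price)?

Consumer share = 0.875

For a small subsidy around the equilibrium, the benefit split depends on the relative slopes, which at a point are proportional to the elasticities.
Buyer share = εs/(εs + |εd|) = 2.8/(2.8 + 0.4) = 0.875; seller share = |εd|/(εs + |εd|) = 0.125.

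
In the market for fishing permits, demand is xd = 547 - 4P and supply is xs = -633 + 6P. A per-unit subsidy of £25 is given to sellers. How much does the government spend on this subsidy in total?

Government cost = £3375

Pre-subsidy: 547 - 4P = -633 + 6P gives P* = 118, x* = 75.
With the subsidy, sellers receive Ps = Pb + 25 for each unit, where Pb is the price buyers pay.
Supply in terms of Pb becomes xs = -633 + 6(Pb + 25) = -483 + 6Pb. Setting this equal to demand: 547 - 4Pb = -483 + 6Pb, so Pb = 103.
Sellers receive Ps = 103 + 25 = 128; x' = 547 − 4·103 = 135.
Government outlay = subsidy × quantity = 25 × 135 = 3375.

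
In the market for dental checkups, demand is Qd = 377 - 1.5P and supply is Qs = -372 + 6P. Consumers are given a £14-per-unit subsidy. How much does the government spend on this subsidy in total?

Pre-subsidy: 377 - 1.5P = -372 + 6P gives P* = 1498/15, Q* = 227.2.
With the rebate, buyers effectively pay Pb = Ps − 14, where Ps is the price sellers receive.
Demand in terms of Ps becomes Qd = 377 − 1.5(Ps − 14) = 398 - 1.5Ps. Setting this equal to supply: 398 - 1.5Ps = -372 + 6Ps, so Ps = 308/3.
Buyers pay Pb = 308/3 − 14 = 266/3; Q' = -372 + 6·(308/3) = 244.
Government outlay = subsidy × quantity = 14 × 244 = 3416.

Government cost = £3416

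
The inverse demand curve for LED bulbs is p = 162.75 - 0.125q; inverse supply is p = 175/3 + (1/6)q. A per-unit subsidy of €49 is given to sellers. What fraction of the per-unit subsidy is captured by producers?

Pre-subsidy: 162.75 - 0.125q = 175/3 + (1/6)q gives q* = 358 and p* = 118.
With the subsidy, sellers receive ps = pb + 49 for each unit, where pb is the price buyers pay.
On the curves, pb = 162.75 - 0.125q and ps = 175/3 + (1/6)q; the wedge ps − pb = 49 gives 175/3 + (1/6)q − (162.75 - 0.125q) = 49, so q' = 526.
Then pb = 162.75 − 0.125·526 = 97 and ps = 175/3 + (1/6)·526 = 146.
Buyers' price falls by p* − pb = 118 − 97 = 21; sellers' price rises by ps − p* = 146 − 118 = 28.
So producers capture 28/49 = 4/7 of each unit of subsidy.

Producer share = 4/7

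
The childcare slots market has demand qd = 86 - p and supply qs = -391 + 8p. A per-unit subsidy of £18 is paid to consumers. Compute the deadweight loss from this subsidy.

Deadweight loss = £144

Pre-subsidy: 86 - p = -391 + 8p gives p* = 53, q* = 33.
With the rebate, buyers effectively pay pb = ps − 18, where ps is the price sellers receive.
Demand in terms of ps becomes qd = 86 − 1(ps − 18) = 104 - ps. Setting this equal to supply: 104 - ps = -391 + 8ps, so ps = 55.
Buyers pay pb = 55 − 18 = 37; q' = -391 + 8·55 = 49.
The subsidy expands output by 49 − 33 = 16 past the efficient level; on those units the gap between marginal cost and willingness to pay runs from 0 up to 18.
DWL = ½ × 18 × 16 = 144.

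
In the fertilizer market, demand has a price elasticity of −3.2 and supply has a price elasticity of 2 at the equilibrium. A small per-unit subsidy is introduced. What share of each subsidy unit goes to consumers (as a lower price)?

For a small subsidy around the equilibrium, the benefit split depends on the relative slopes, which at a point are proportional to the elasticities.
Buyer share = εs/(εs + |εd|) = 2/(2 + 3.2) = 5/13; seller share = |εd|/(εs + |εd|) = 8/13.

Consumer share = 5/13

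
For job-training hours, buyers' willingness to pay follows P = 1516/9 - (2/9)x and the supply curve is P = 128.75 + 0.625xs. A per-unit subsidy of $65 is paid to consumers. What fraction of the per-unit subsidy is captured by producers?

Pre-subsidy: 1516/9 - (2/9)x = 128.75 + 0.625x gives x* = 2858/61 and P* = 9640/61.
With the rebate, buyers effectively pay Pb = Ps − 65, where Ps is the price sellers receive.
On the curves, Pb = 1516/9 - (2/9)x and Ps = 128.75 + 0.625x; the wedge Ps − Pb = 65 gives 128.75 + 0.625x − (1516/9 - (2/9)x) = 65, so x' = 7538/61.
Then Pb = 1516/9 − (2/9)·(7538/61) = 8600/61 and Ps = 128.75 + 0.625·(7538/61) = 12565/61.
Buyers' price falls by P* − Pb = 9640/61 − 8600/61 = 1040/61; sellers' price rises by Ps − P* = 12565/61 − 9640/61 = 2925/61.
So producers capture (2925/61)/65 = 45/61 of each unit of subsidy.

Producer share = 45/61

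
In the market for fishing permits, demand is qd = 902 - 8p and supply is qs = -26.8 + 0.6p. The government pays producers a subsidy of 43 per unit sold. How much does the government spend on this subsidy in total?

Pre-subsidy: 902 - 8p = -26.8 + 0.6p gives p* = 108, q* = 38.
With the subsidy, sellers receive ps = pb + 43 for each unit, where pb is the price buyers pay.
Supply in terms of pb becomes qs = -26.8 + 0.6(pb + 43) = -1 + 0.6pb. Setting this equal to demand: 902 - 8pb = -1 + 0.6pb, so pb = 105.
Sellers receive ps = 105 + 43 = 148; q' = 902 − 8·105 = 62.
Government outlay = subsidy × quantity = 43 × 62 = 2666.

Government cost = 2666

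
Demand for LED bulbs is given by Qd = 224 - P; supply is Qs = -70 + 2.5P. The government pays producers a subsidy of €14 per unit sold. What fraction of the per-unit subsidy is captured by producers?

Pre-subsidy: 224 - P = -70 + 2.5P gives P* = 84, Q* = 140.
With the subsidy, sellers receive Ps = Pb + 14 for each unit, where Pb is the price buyers pay.
Supply in terms of Pb becomes Qs = -70 + 2.5(Pb + 14) = -35 + 2.5Pb. Setting this equal to demand: 224 - Pb = -35 + 2.5Pb, so Pb = 74.
Sellers receive Ps = 74 + 14 = 88; Q' = 224 − 1·74 = 150.
Buyers' price falls by P* − Pb = 84 − 74 = 10; sellers' price rises by Ps − P* = 88 − 84 = 4.
So producers capture 4/14 = 2/7 of each unit of subsidy.

Producer share = 2/7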